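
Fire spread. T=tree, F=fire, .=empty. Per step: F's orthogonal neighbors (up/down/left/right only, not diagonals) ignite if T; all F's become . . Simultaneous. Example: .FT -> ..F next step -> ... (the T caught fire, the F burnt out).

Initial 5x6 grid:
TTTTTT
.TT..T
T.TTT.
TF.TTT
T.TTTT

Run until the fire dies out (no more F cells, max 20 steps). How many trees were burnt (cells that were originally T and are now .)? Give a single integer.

Answer: 3

Derivation:
Step 1: +1 fires, +1 burnt (F count now 1)
Step 2: +2 fires, +1 burnt (F count now 2)
Step 3: +0 fires, +2 burnt (F count now 0)
Fire out after step 3
Initially T: 22, now '.': 11
Total burnt (originally-T cells now '.'): 3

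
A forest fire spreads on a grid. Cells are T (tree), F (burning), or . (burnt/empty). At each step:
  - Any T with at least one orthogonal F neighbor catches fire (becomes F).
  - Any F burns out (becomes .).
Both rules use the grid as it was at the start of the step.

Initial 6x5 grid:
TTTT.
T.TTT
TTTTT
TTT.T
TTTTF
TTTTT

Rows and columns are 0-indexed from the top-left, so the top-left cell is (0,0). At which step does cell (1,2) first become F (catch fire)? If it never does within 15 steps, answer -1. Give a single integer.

Step 1: cell (1,2)='T' (+3 fires, +1 burnt)
Step 2: cell (1,2)='T' (+3 fires, +3 burnt)
Step 3: cell (1,2)='T' (+5 fires, +3 burnt)
Step 4: cell (1,2)='T' (+5 fires, +5 burnt)
Step 5: cell (1,2)='F' (+5 fires, +5 burnt)
  -> target ignites at step 5
Step 6: cell (1,2)='.' (+2 fires, +5 burnt)
Step 7: cell (1,2)='.' (+2 fires, +2 burnt)
Step 8: cell (1,2)='.' (+1 fires, +2 burnt)
Step 9: cell (1,2)='.' (+0 fires, +1 burnt)
  fire out at step 9

5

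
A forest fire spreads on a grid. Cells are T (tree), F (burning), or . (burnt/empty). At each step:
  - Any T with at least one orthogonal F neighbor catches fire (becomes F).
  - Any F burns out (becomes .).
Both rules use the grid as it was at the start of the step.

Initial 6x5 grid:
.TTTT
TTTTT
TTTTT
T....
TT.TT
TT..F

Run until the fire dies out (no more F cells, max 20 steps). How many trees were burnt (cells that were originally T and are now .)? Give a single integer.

Step 1: +1 fires, +1 burnt (F count now 1)
Step 2: +1 fires, +1 burnt (F count now 1)
Step 3: +0 fires, +1 burnt (F count now 0)
Fire out after step 3
Initially T: 21, now '.': 11
Total burnt (originally-T cells now '.'): 2

Answer: 2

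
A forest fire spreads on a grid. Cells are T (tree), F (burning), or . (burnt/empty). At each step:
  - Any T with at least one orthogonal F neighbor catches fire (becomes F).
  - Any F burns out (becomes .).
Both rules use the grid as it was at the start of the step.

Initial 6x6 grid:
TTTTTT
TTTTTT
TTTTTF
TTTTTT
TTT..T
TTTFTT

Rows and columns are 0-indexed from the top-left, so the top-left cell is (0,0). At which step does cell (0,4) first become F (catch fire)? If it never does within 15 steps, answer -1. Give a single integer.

Step 1: cell (0,4)='T' (+5 fires, +2 burnt)
Step 2: cell (0,4)='T' (+8 fires, +5 burnt)
Step 3: cell (0,4)='F' (+7 fires, +8 burnt)
  -> target ignites at step 3
Step 4: cell (0,4)='.' (+5 fires, +7 burnt)
Step 5: cell (0,4)='.' (+4 fires, +5 burnt)
Step 6: cell (0,4)='.' (+2 fires, +4 burnt)
Step 7: cell (0,4)='.' (+1 fires, +2 burnt)
Step 8: cell (0,4)='.' (+0 fires, +1 burnt)
  fire out at step 8

3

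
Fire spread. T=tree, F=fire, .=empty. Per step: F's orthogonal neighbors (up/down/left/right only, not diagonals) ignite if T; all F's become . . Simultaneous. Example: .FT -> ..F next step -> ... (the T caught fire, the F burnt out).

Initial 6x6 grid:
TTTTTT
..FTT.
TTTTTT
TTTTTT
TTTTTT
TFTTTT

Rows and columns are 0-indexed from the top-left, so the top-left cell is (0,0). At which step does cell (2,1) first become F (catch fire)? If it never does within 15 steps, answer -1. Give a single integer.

Step 1: cell (2,1)='T' (+6 fires, +2 burnt)
Step 2: cell (2,1)='F' (+10 fires, +6 burnt)
  -> target ignites at step 2
Step 3: cell (2,1)='.' (+8 fires, +10 burnt)
Step 4: cell (2,1)='.' (+5 fires, +8 burnt)
Step 5: cell (2,1)='.' (+2 fires, +5 burnt)
Step 6: cell (2,1)='.' (+0 fires, +2 burnt)
  fire out at step 6

2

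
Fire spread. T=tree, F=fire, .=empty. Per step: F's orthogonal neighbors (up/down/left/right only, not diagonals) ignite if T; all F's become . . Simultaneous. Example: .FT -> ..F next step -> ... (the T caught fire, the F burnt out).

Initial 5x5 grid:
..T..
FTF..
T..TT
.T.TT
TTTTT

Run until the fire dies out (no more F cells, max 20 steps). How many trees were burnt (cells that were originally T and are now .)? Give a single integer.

Answer: 3

Derivation:
Step 1: +3 fires, +2 burnt (F count now 3)
Step 2: +0 fires, +3 burnt (F count now 0)
Fire out after step 2
Initially T: 13, now '.': 15
Total burnt (originally-T cells now '.'): 3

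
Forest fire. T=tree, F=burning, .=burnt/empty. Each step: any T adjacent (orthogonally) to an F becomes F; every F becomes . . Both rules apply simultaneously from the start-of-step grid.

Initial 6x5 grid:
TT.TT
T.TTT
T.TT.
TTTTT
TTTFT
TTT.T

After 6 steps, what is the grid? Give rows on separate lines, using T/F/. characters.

Step 1: 3 trees catch fire, 1 burn out
  TT.TT
  T.TTT
  T.TT.
  TTTFT
  TTF.F
  TTT.T
Step 2: 6 trees catch fire, 3 burn out
  TT.TT
  T.TTT
  T.TF.
  TTF.F
  TF...
  TTF.F
Step 3: 5 trees catch fire, 6 burn out
  TT.TT
  T.TFT
  T.F..
  TF...
  F....
  TF...
Step 4: 5 trees catch fire, 5 burn out
  TT.FT
  T.F.F
  T....
  F....
  .....
  F....
Step 5: 2 trees catch fire, 5 burn out
  TT..F
  T....
  F....
  .....
  .....
  .....
Step 6: 1 trees catch fire, 2 burn out
  TT...
  F....
  .....
  .....
  .....
  .....

TT...
F....
.....
.....
.....
.....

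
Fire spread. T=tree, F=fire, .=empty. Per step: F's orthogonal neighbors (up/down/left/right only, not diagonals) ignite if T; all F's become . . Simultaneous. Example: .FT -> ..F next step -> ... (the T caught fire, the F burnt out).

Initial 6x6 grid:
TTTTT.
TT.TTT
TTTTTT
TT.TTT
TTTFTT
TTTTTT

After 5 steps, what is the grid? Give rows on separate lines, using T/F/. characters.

Step 1: 4 trees catch fire, 1 burn out
  TTTTT.
  TT.TTT
  TTTTTT
  TT.FTT
  TTF.FT
  TTTFTT
Step 2: 6 trees catch fire, 4 burn out
  TTTTT.
  TT.TTT
  TTTFTT
  TT..FT
  TF...F
  TTF.FT
Step 3: 8 trees catch fire, 6 burn out
  TTTTT.
  TT.FTT
  TTF.FT
  TF...F
  F.....
  TF...F
Step 4: 6 trees catch fire, 8 burn out
  TTTFT.
  TT..FT
  TF...F
  F.....
  ......
  F.....
Step 5: 5 trees catch fire, 6 burn out
  TTF.F.
  TF...F
  F.....
  ......
  ......
  ......

TTF.F.
TF...F
F.....
......
......
......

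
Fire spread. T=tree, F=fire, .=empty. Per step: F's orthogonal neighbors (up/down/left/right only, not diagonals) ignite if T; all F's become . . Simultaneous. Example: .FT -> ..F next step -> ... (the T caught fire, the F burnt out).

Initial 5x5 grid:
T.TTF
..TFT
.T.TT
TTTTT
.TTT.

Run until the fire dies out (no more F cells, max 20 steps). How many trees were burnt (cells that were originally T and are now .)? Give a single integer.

Step 1: +4 fires, +2 burnt (F count now 4)
Step 2: +3 fires, +4 burnt (F count now 3)
Step 3: +3 fires, +3 burnt (F count now 3)
Step 4: +2 fires, +3 burnt (F count now 2)
Step 5: +3 fires, +2 burnt (F count now 3)
Step 6: +0 fires, +3 burnt (F count now 0)
Fire out after step 6
Initially T: 16, now '.': 24
Total burnt (originally-T cells now '.'): 15

Answer: 15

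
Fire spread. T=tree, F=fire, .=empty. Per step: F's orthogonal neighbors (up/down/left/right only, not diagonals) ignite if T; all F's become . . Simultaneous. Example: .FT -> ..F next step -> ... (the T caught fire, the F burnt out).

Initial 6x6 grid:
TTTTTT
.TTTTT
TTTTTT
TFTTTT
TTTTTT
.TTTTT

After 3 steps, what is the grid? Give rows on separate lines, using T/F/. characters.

Step 1: 4 trees catch fire, 1 burn out
  TTTTTT
  .TTTTT
  TFTTTT
  F.FTTT
  TFTTTT
  .TTTTT
Step 2: 7 trees catch fire, 4 burn out
  TTTTTT
  .FTTTT
  F.FTTT
  ...FTT
  F.FTTT
  .FTTTT
Step 3: 6 trees catch fire, 7 burn out
  TFTTTT
  ..FTTT
  ...FTT
  ....FT
  ...FTT
  ..FTTT

TFTTTT
..FTTT
...FTT
....FT
...FTT
..FTTT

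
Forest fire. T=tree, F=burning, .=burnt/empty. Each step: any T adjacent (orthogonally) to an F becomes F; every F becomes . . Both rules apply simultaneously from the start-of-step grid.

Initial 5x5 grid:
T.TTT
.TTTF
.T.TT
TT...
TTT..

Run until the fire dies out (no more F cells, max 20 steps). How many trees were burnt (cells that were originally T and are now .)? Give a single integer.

Step 1: +3 fires, +1 burnt (F count now 3)
Step 2: +3 fires, +3 burnt (F count now 3)
Step 3: +2 fires, +3 burnt (F count now 2)
Step 4: +1 fires, +2 burnt (F count now 1)
Step 5: +1 fires, +1 burnt (F count now 1)
Step 6: +2 fires, +1 burnt (F count now 2)
Step 7: +2 fires, +2 burnt (F count now 2)
Step 8: +0 fires, +2 burnt (F count now 0)
Fire out after step 8
Initially T: 15, now '.': 24
Total burnt (originally-T cells now '.'): 14

Answer: 14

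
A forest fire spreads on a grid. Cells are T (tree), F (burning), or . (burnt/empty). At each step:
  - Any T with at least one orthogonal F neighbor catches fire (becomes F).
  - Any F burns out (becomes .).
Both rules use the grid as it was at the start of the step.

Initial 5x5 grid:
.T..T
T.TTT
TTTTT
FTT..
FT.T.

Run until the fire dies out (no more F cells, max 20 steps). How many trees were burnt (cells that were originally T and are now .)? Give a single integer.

Answer: 13

Derivation:
Step 1: +3 fires, +2 burnt (F count now 3)
Step 2: +3 fires, +3 burnt (F count now 3)
Step 3: +1 fires, +3 burnt (F count now 1)
Step 4: +2 fires, +1 burnt (F count now 2)
Step 5: +2 fires, +2 burnt (F count now 2)
Step 6: +1 fires, +2 burnt (F count now 1)
Step 7: +1 fires, +1 burnt (F count now 1)
Step 8: +0 fires, +1 burnt (F count now 0)
Fire out after step 8
Initially T: 15, now '.': 23
Total burnt (originally-T cells now '.'): 13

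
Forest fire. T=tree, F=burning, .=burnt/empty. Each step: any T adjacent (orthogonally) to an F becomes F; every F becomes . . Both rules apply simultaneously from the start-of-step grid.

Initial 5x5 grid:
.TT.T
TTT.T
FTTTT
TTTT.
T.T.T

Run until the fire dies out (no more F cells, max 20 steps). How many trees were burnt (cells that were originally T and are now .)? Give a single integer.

Answer: 17

Derivation:
Step 1: +3 fires, +1 burnt (F count now 3)
Step 2: +4 fires, +3 burnt (F count now 4)
Step 3: +4 fires, +4 burnt (F count now 4)
Step 4: +4 fires, +4 burnt (F count now 4)
Step 5: +1 fires, +4 burnt (F count now 1)
Step 6: +1 fires, +1 burnt (F count now 1)
Step 7: +0 fires, +1 burnt (F count now 0)
Fire out after step 7
Initially T: 18, now '.': 24
Total burnt (originally-T cells now '.'): 17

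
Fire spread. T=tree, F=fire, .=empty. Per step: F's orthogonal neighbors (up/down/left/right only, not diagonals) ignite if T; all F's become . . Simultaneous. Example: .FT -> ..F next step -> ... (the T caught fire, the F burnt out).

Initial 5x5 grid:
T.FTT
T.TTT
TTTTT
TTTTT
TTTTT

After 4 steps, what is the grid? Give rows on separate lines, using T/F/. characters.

Step 1: 2 trees catch fire, 1 burn out
  T..FT
  T.FTT
  TTTTT
  TTTTT
  TTTTT
Step 2: 3 trees catch fire, 2 burn out
  T...F
  T..FT
  TTFTT
  TTTTT
  TTTTT
Step 3: 4 trees catch fire, 3 burn out
  T....
  T...F
  TF.FT
  TTFTT
  TTTTT
Step 4: 5 trees catch fire, 4 burn out
  T....
  T....
  F...F
  TF.FT
  TTFTT

T....
T....
F...F
TF.FT
TTFTT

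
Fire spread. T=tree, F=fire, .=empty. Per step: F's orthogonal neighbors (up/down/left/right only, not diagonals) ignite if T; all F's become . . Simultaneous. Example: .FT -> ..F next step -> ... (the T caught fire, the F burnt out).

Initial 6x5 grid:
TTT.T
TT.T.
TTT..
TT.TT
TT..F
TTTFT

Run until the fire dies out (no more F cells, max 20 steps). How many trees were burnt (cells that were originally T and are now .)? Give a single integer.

Answer: 18

Derivation:
Step 1: +3 fires, +2 burnt (F count now 3)
Step 2: +2 fires, +3 burnt (F count now 2)
Step 3: +2 fires, +2 burnt (F count now 2)
Step 4: +2 fires, +2 burnt (F count now 2)
Step 5: +2 fires, +2 burnt (F count now 2)
Step 6: +3 fires, +2 burnt (F count now 3)
Step 7: +2 fires, +3 burnt (F count now 2)
Step 8: +2 fires, +2 burnt (F count now 2)
Step 9: +0 fires, +2 burnt (F count now 0)
Fire out after step 9
Initially T: 20, now '.': 28
Total burnt (originally-T cells now '.'): 18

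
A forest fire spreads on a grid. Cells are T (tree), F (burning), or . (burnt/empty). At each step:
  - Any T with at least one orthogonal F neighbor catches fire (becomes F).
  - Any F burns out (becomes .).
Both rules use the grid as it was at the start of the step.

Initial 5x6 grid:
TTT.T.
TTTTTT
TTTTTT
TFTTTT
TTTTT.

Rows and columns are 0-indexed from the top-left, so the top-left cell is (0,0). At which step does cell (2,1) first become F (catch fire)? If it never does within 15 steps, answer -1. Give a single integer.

Step 1: cell (2,1)='F' (+4 fires, +1 burnt)
  -> target ignites at step 1
Step 2: cell (2,1)='.' (+6 fires, +4 burnt)
Step 3: cell (2,1)='.' (+6 fires, +6 burnt)
Step 4: cell (2,1)='.' (+6 fires, +6 burnt)
Step 5: cell (2,1)='.' (+2 fires, +6 burnt)
Step 6: cell (2,1)='.' (+2 fires, +2 burnt)
Step 7: cell (2,1)='.' (+0 fires, +2 burnt)
  fire out at step 7

1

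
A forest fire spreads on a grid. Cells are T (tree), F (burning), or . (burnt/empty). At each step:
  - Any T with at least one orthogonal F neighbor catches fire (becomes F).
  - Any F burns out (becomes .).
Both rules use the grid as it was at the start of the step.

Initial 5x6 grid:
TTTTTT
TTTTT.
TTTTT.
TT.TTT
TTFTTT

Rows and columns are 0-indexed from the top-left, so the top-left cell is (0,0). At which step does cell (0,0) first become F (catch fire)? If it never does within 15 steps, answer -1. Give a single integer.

Step 1: cell (0,0)='T' (+2 fires, +1 burnt)
Step 2: cell (0,0)='T' (+4 fires, +2 burnt)
Step 3: cell (0,0)='T' (+5 fires, +4 burnt)
Step 4: cell (0,0)='T' (+6 fires, +5 burnt)
Step 5: cell (0,0)='T' (+5 fires, +6 burnt)
Step 6: cell (0,0)='F' (+3 fires, +5 burnt)
  -> target ignites at step 6
Step 7: cell (0,0)='.' (+1 fires, +3 burnt)
Step 8: cell (0,0)='.' (+0 fires, +1 burnt)
  fire out at step 8

6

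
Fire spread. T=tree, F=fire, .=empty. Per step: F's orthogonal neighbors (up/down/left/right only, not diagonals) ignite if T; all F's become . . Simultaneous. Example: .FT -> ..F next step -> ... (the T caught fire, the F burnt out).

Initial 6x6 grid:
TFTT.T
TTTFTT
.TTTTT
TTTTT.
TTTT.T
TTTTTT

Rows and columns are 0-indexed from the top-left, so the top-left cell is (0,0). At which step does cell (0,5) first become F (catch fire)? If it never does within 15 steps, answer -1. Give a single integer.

Step 1: cell (0,5)='T' (+7 fires, +2 burnt)
Step 2: cell (0,5)='T' (+6 fires, +7 burnt)
Step 3: cell (0,5)='F' (+6 fires, +6 burnt)
  -> target ignites at step 3
Step 4: cell (0,5)='.' (+4 fires, +6 burnt)
Step 5: cell (0,5)='.' (+4 fires, +4 burnt)
Step 6: cell (0,5)='.' (+2 fires, +4 burnt)
Step 7: cell (0,5)='.' (+1 fires, +2 burnt)
Step 8: cell (0,5)='.' (+0 fires, +1 burnt)
  fire out at step 8

3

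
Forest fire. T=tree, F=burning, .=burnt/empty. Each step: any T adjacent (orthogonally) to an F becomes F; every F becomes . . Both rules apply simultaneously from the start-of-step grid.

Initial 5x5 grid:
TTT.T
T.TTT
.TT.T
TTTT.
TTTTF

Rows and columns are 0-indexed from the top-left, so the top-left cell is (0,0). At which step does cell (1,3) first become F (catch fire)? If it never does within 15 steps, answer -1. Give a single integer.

Step 1: cell (1,3)='T' (+1 fires, +1 burnt)
Step 2: cell (1,3)='T' (+2 fires, +1 burnt)
Step 3: cell (1,3)='T' (+2 fires, +2 burnt)
Step 4: cell (1,3)='T' (+3 fires, +2 burnt)
Step 5: cell (1,3)='T' (+3 fires, +3 burnt)
Step 6: cell (1,3)='F' (+2 fires, +3 burnt)
  -> target ignites at step 6
Step 7: cell (1,3)='.' (+2 fires, +2 burnt)
Step 8: cell (1,3)='.' (+3 fires, +2 burnt)
Step 9: cell (1,3)='.' (+1 fires, +3 burnt)
Step 10: cell (1,3)='.' (+0 fires, +1 burnt)
  fire out at step 10

6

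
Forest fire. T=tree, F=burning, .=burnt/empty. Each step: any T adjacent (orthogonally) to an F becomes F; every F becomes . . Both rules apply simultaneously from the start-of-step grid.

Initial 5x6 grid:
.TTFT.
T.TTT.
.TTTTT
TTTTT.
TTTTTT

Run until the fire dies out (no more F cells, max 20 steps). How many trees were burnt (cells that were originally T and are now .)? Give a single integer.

Answer: 22

Derivation:
Step 1: +3 fires, +1 burnt (F count now 3)
Step 2: +4 fires, +3 burnt (F count now 4)
Step 3: +3 fires, +4 burnt (F count now 3)
Step 4: +5 fires, +3 burnt (F count now 5)
Step 5: +3 fires, +5 burnt (F count now 3)
Step 6: +3 fires, +3 burnt (F count now 3)
Step 7: +1 fires, +3 burnt (F count now 1)
Step 8: +0 fires, +1 burnt (F count now 0)
Fire out after step 8
Initially T: 23, now '.': 29
Total burnt (originally-T cells now '.'): 22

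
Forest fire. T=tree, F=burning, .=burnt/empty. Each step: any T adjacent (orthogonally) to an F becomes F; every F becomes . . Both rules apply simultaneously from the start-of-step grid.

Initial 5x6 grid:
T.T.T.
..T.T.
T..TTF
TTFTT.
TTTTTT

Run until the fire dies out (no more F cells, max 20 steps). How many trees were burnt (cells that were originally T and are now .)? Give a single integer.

Answer: 15

Derivation:
Step 1: +4 fires, +2 burnt (F count now 4)
Step 2: +6 fires, +4 burnt (F count now 6)
Step 3: +4 fires, +6 burnt (F count now 4)
Step 4: +1 fires, +4 burnt (F count now 1)
Step 5: +0 fires, +1 burnt (F count now 0)
Fire out after step 5
Initially T: 18, now '.': 27
Total burnt (originally-T cells now '.'): 15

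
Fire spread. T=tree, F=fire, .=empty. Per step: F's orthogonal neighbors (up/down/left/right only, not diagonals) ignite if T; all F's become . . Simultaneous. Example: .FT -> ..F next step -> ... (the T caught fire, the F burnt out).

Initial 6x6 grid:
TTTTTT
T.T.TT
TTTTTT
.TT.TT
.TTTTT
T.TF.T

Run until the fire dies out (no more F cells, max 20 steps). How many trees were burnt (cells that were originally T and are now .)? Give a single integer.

Answer: 27

Derivation:
Step 1: +2 fires, +1 burnt (F count now 2)
Step 2: +2 fires, +2 burnt (F count now 2)
Step 3: +4 fires, +2 burnt (F count now 4)
Step 4: +5 fires, +4 burnt (F count now 5)
Step 5: +5 fires, +5 burnt (F count now 5)
Step 6: +4 fires, +5 burnt (F count now 4)
Step 7: +4 fires, +4 burnt (F count now 4)
Step 8: +1 fires, +4 burnt (F count now 1)
Step 9: +0 fires, +1 burnt (F count now 0)
Fire out after step 9
Initially T: 28, now '.': 35
Total burnt (originally-T cells now '.'): 27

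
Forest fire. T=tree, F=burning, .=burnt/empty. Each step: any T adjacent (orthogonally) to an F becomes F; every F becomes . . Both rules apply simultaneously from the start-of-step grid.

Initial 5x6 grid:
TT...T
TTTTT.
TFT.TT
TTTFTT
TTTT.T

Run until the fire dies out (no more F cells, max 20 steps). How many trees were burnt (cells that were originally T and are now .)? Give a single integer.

Step 1: +7 fires, +2 burnt (F count now 7)
Step 2: +8 fires, +7 burnt (F count now 8)
Step 3: +6 fires, +8 burnt (F count now 6)
Step 4: +0 fires, +6 burnt (F count now 0)
Fire out after step 4
Initially T: 22, now '.': 29
Total burnt (originally-T cells now '.'): 21

Answer: 21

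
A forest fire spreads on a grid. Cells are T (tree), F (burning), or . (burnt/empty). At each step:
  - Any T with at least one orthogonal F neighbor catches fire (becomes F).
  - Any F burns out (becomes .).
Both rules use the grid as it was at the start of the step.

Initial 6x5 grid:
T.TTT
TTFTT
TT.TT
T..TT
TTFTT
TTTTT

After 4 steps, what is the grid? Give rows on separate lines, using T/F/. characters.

Step 1: 6 trees catch fire, 2 burn out
  T.FTT
  TF.FT
  TT.TT
  T..TT
  TF.FT
  TTFTT
Step 2: 10 trees catch fire, 6 burn out
  T..FT
  F...F
  TF.FT
  T..FT
  F...F
  TF.FT
Step 3: 8 trees catch fire, 10 burn out
  F...F
  .....
  F...F
  F...F
  .....
  F...F
Step 4: 0 trees catch fire, 8 burn out
  .....
  .....
  .....
  .....
  .....
  .....

.....
.....
.....
.....
.....
.....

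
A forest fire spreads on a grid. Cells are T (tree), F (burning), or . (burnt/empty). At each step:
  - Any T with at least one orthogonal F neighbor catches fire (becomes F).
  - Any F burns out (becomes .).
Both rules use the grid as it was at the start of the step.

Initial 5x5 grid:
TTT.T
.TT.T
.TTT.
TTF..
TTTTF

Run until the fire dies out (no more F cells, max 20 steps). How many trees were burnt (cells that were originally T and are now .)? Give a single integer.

Step 1: +4 fires, +2 burnt (F count now 4)
Step 2: +5 fires, +4 burnt (F count now 5)
Step 3: +3 fires, +5 burnt (F count now 3)
Step 4: +1 fires, +3 burnt (F count now 1)
Step 5: +1 fires, +1 burnt (F count now 1)
Step 6: +0 fires, +1 burnt (F count now 0)
Fire out after step 6
Initially T: 16, now '.': 23
Total burnt (originally-T cells now '.'): 14

Answer: 14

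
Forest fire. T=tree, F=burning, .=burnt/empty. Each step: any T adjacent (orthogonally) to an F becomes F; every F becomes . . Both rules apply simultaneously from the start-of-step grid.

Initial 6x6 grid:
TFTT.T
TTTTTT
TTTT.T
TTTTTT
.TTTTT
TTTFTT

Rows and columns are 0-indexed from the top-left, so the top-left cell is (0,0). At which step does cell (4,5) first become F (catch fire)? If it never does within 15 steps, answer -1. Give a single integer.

Step 1: cell (4,5)='T' (+6 fires, +2 burnt)
Step 2: cell (4,5)='T' (+9 fires, +6 burnt)
Step 3: cell (4,5)='F' (+10 fires, +9 burnt)
  -> target ignites at step 3
Step 4: cell (4,5)='.' (+3 fires, +10 burnt)
Step 5: cell (4,5)='.' (+2 fires, +3 burnt)
Step 6: cell (4,5)='.' (+1 fires, +2 burnt)
Step 7: cell (4,5)='.' (+0 fires, +1 burnt)
  fire out at step 7

3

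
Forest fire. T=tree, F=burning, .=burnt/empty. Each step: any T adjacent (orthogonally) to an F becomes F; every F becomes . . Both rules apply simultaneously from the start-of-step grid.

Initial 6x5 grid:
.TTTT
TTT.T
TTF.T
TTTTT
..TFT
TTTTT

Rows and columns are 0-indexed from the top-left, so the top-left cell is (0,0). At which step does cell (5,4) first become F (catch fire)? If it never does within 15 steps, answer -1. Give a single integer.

Step 1: cell (5,4)='T' (+7 fires, +2 burnt)
Step 2: cell (5,4)='F' (+7 fires, +7 burnt)
  -> target ignites at step 2
Step 3: cell (5,4)='.' (+6 fires, +7 burnt)
Step 4: cell (5,4)='.' (+3 fires, +6 burnt)
Step 5: cell (5,4)='.' (+0 fires, +3 burnt)
  fire out at step 5

2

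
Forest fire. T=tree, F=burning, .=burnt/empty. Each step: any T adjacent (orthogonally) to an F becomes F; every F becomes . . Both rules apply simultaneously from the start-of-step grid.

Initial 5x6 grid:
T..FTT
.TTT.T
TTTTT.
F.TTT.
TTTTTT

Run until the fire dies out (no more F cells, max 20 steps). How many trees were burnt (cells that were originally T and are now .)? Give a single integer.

Answer: 20

Derivation:
Step 1: +4 fires, +2 burnt (F count now 4)
Step 2: +5 fires, +4 burnt (F count now 5)
Step 3: +6 fires, +5 burnt (F count now 6)
Step 4: +3 fires, +6 burnt (F count now 3)
Step 5: +1 fires, +3 burnt (F count now 1)
Step 6: +1 fires, +1 burnt (F count now 1)
Step 7: +0 fires, +1 burnt (F count now 0)
Fire out after step 7
Initially T: 21, now '.': 29
Total burnt (originally-T cells now '.'): 20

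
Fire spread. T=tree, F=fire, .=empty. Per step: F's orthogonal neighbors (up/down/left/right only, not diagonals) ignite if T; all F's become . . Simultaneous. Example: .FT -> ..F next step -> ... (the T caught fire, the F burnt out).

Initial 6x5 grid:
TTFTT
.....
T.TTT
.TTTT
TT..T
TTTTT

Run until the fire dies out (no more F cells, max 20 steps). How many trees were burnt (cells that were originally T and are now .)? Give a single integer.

Step 1: +2 fires, +1 burnt (F count now 2)
Step 2: +2 fires, +2 burnt (F count now 2)
Step 3: +0 fires, +2 burnt (F count now 0)
Fire out after step 3
Initially T: 20, now '.': 14
Total burnt (originally-T cells now '.'): 4

Answer: 4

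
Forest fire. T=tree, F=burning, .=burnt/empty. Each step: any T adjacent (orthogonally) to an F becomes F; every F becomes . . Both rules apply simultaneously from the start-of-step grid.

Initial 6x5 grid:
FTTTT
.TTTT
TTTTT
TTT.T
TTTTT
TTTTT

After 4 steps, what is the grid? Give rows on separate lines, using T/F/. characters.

Step 1: 1 trees catch fire, 1 burn out
  .FTTT
  .TTTT
  TTTTT
  TTT.T
  TTTTT
  TTTTT
Step 2: 2 trees catch fire, 1 burn out
  ..FTT
  .FTTT
  TTTTT
  TTT.T
  TTTTT
  TTTTT
Step 3: 3 trees catch fire, 2 burn out
  ...FT
  ..FTT
  TFTTT
  TTT.T
  TTTTT
  TTTTT
Step 4: 5 trees catch fire, 3 burn out
  ....F
  ...FT
  F.FTT
  TFT.T
  TTTTT
  TTTTT

....F
...FT
F.FTT
TFT.T
TTTTT
TTTTT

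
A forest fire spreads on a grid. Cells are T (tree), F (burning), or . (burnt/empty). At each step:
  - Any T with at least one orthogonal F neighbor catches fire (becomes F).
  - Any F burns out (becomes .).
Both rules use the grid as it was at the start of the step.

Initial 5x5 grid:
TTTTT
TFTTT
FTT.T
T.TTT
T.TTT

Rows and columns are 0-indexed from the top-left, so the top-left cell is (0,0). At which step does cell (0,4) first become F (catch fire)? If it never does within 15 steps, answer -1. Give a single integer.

Step 1: cell (0,4)='T' (+5 fires, +2 burnt)
Step 2: cell (0,4)='T' (+5 fires, +5 burnt)
Step 3: cell (0,4)='T' (+3 fires, +5 burnt)
Step 4: cell (0,4)='F' (+4 fires, +3 burnt)
  -> target ignites at step 4
Step 5: cell (0,4)='.' (+2 fires, +4 burnt)
Step 6: cell (0,4)='.' (+1 fires, +2 burnt)
Step 7: cell (0,4)='.' (+0 fires, +1 burnt)
  fire out at step 7

4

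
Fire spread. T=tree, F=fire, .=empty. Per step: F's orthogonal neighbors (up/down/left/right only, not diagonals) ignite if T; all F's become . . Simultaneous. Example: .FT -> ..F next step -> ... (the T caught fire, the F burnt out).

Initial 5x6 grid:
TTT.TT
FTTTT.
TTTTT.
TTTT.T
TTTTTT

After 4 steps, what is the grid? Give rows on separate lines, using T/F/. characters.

Step 1: 3 trees catch fire, 1 burn out
  FTT.TT
  .FTTT.
  FTTTT.
  TTTT.T
  TTTTTT
Step 2: 4 trees catch fire, 3 burn out
  .FT.TT
  ..FTT.
  .FTTT.
  FTTT.T
  TTTTTT
Step 3: 5 trees catch fire, 4 burn out
  ..F.TT
  ...FT.
  ..FTT.
  .FTT.T
  FTTTTT
Step 4: 4 trees catch fire, 5 burn out
  ....TT
  ....F.
  ...FT.
  ..FT.T
  .FTTTT

....TT
....F.
...FT.
..FT.T
.FTTTT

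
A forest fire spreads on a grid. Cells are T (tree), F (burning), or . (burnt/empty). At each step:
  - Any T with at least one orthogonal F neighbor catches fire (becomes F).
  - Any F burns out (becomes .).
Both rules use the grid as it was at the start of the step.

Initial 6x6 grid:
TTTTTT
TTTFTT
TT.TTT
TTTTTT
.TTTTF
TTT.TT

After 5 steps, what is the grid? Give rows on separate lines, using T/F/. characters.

Step 1: 7 trees catch fire, 2 burn out
  TTTFTT
  TTF.FT
  TT.FTT
  TTTTTF
  .TTTF.
  TTT.TF
Step 2: 10 trees catch fire, 7 burn out
  TTF.FT
  TF...F
  TT..FF
  TTTFF.
  .TTF..
  TTT.F.
Step 3: 6 trees catch fire, 10 burn out
  TF...F
  F.....
  TF....
  TTF...
  .TF...
  TTT...
Step 4: 5 trees catch fire, 6 burn out
  F.....
  ......
  F.....
  TF....
  .F....
  TTF...
Step 5: 2 trees catch fire, 5 burn out
  ......
  ......
  ......
  F.....
  ......
  TF....

......
......
......
F.....
......
TF....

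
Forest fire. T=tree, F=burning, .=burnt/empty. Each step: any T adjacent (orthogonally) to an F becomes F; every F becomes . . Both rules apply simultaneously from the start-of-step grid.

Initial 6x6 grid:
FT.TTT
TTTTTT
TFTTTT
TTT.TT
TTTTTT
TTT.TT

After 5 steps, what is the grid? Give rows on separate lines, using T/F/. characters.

Step 1: 6 trees catch fire, 2 burn out
  .F.TTT
  FFTTTT
  F.FTTT
  TFT.TT
  TTTTTT
  TTT.TT
Step 2: 5 trees catch fire, 6 burn out
  ...TTT
  ..FTTT
  ...FTT
  F.F.TT
  TFTTTT
  TTT.TT
Step 3: 5 trees catch fire, 5 burn out
  ...TTT
  ...FTT
  ....FT
  ....TT
  F.FTTT
  TFT.TT
Step 4: 7 trees catch fire, 5 burn out
  ...FTT
  ....FT
  .....F
  ....FT
  ...FTT
  F.F.TT
Step 5: 4 trees catch fire, 7 burn out
  ....FT
  .....F
  ......
  .....F
  ....FT
  ....TT

....FT
.....F
......
.....F
....FT
....TT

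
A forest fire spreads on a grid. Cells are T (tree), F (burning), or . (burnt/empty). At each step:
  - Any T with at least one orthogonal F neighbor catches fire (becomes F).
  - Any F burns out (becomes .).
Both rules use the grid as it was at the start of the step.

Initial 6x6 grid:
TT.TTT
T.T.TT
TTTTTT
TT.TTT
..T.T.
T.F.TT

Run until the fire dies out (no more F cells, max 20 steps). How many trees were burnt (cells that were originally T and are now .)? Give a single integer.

Step 1: +1 fires, +1 burnt (F count now 1)
Step 2: +0 fires, +1 burnt (F count now 0)
Fire out after step 2
Initially T: 25, now '.': 12
Total burnt (originally-T cells now '.'): 1

Answer: 1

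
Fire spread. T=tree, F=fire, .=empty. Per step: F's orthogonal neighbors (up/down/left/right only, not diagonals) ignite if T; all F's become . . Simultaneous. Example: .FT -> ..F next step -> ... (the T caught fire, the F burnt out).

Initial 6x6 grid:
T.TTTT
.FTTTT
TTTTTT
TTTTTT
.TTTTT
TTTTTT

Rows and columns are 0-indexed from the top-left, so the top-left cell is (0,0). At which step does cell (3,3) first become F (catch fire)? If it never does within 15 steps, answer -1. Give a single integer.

Step 1: cell (3,3)='T' (+2 fires, +1 burnt)
Step 2: cell (3,3)='T' (+5 fires, +2 burnt)
Step 3: cell (3,3)='T' (+6 fires, +5 burnt)
Step 4: cell (3,3)='F' (+6 fires, +6 burnt)
  -> target ignites at step 4
Step 5: cell (3,3)='.' (+6 fires, +6 burnt)
Step 6: cell (3,3)='.' (+3 fires, +6 burnt)
Step 7: cell (3,3)='.' (+2 fires, +3 burnt)
Step 8: cell (3,3)='.' (+1 fires, +2 burnt)
Step 9: cell (3,3)='.' (+0 fires, +1 burnt)
  fire out at step 9

4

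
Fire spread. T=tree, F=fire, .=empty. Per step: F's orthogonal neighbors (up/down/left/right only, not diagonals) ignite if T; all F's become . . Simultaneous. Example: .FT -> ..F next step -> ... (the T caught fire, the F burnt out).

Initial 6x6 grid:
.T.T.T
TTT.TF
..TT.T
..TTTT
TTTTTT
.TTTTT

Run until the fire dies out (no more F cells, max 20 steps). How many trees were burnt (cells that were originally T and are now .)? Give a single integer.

Answer: 24

Derivation:
Step 1: +3 fires, +1 burnt (F count now 3)
Step 2: +1 fires, +3 burnt (F count now 1)
Step 3: +2 fires, +1 burnt (F count now 2)
Step 4: +3 fires, +2 burnt (F count now 3)
Step 5: +4 fires, +3 burnt (F count now 4)
Step 6: +3 fires, +4 burnt (F count now 3)
Step 7: +3 fires, +3 burnt (F count now 3)
Step 8: +3 fires, +3 burnt (F count now 3)
Step 9: +2 fires, +3 burnt (F count now 2)
Step 10: +0 fires, +2 burnt (F count now 0)
Fire out after step 10
Initially T: 25, now '.': 35
Total burnt (originally-T cells now '.'): 24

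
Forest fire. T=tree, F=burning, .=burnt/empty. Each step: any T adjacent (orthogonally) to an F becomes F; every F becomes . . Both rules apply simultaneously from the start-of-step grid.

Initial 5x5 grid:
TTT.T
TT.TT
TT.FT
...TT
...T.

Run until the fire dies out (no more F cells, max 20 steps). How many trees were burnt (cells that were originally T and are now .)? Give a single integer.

Answer: 7

Derivation:
Step 1: +3 fires, +1 burnt (F count now 3)
Step 2: +3 fires, +3 burnt (F count now 3)
Step 3: +1 fires, +3 burnt (F count now 1)
Step 4: +0 fires, +1 burnt (F count now 0)
Fire out after step 4
Initially T: 14, now '.': 18
Total burnt (originally-T cells now '.'): 7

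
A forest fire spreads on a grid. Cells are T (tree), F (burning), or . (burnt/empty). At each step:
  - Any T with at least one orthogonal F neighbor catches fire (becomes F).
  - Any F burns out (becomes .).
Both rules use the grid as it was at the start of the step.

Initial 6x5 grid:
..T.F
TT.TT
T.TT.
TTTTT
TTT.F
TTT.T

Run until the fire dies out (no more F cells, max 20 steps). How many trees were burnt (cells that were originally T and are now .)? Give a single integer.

Step 1: +3 fires, +2 burnt (F count now 3)
Step 2: +2 fires, +3 burnt (F count now 2)
Step 3: +2 fires, +2 burnt (F count now 2)
Step 4: +3 fires, +2 burnt (F count now 3)
Step 5: +3 fires, +3 burnt (F count now 3)
Step 6: +3 fires, +3 burnt (F count now 3)
Step 7: +2 fires, +3 burnt (F count now 2)
Step 8: +1 fires, +2 burnt (F count now 1)
Step 9: +0 fires, +1 burnt (F count now 0)
Fire out after step 9
Initially T: 20, now '.': 29
Total burnt (originally-T cells now '.'): 19

Answer: 19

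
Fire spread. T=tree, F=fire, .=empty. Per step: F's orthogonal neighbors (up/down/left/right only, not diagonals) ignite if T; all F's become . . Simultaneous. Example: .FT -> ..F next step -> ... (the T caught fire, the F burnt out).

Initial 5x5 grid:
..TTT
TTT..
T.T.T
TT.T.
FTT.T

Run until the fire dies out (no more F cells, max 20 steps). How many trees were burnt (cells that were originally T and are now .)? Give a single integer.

Step 1: +2 fires, +1 burnt (F count now 2)
Step 2: +3 fires, +2 burnt (F count now 3)
Step 3: +1 fires, +3 burnt (F count now 1)
Step 4: +1 fires, +1 burnt (F count now 1)
Step 5: +1 fires, +1 burnt (F count now 1)
Step 6: +2 fires, +1 burnt (F count now 2)
Step 7: +1 fires, +2 burnt (F count now 1)
Step 8: +1 fires, +1 burnt (F count now 1)
Step 9: +0 fires, +1 burnt (F count now 0)
Fire out after step 9
Initially T: 15, now '.': 22
Total burnt (originally-T cells now '.'): 12

Answer: 12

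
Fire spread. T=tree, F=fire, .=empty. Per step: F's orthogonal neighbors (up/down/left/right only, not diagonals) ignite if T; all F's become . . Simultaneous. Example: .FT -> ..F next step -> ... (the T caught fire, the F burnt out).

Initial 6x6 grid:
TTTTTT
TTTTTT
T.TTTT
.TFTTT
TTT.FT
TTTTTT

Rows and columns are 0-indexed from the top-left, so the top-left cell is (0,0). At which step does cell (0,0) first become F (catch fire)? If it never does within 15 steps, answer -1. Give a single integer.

Step 1: cell (0,0)='T' (+7 fires, +2 burnt)
Step 2: cell (0,0)='T' (+8 fires, +7 burnt)
Step 3: cell (0,0)='T' (+7 fires, +8 burnt)
Step 4: cell (0,0)='T' (+6 fires, +7 burnt)
Step 5: cell (0,0)='F' (+3 fires, +6 burnt)
  -> target ignites at step 5
Step 6: cell (0,0)='.' (+0 fires, +3 burnt)
  fire out at step 6

5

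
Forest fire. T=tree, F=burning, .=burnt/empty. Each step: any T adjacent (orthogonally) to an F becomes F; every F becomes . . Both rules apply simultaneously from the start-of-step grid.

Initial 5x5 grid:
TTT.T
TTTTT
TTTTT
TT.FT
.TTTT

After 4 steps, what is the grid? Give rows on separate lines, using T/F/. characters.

Step 1: 3 trees catch fire, 1 burn out
  TTT.T
  TTTTT
  TTTFT
  TT..F
  .TTFT
Step 2: 5 trees catch fire, 3 burn out
  TTT.T
  TTTFT
  TTF.F
  TT...
  .TF.F
Step 3: 4 trees catch fire, 5 burn out
  TTT.T
  TTF.F
  TF...
  TT...
  .F...
Step 4: 5 trees catch fire, 4 burn out
  TTF.F
  TF...
  F....
  TF...
  .....

TTF.F
TF...
F....
TF...
.....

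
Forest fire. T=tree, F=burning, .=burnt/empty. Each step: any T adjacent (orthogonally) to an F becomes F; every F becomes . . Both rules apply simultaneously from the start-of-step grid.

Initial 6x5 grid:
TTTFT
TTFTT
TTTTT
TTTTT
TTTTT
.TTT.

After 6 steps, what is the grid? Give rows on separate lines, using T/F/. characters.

Step 1: 5 trees catch fire, 2 burn out
  TTF.F
  TF.FT
  TTFTT
  TTTTT
  TTTTT
  .TTT.
Step 2: 6 trees catch fire, 5 burn out
  TF...
  F...F
  TF.FT
  TTFTT
  TTTTT
  .TTT.
Step 3: 6 trees catch fire, 6 burn out
  F....
  .....
  F...F
  TF.FT
  TTFTT
  .TTT.
Step 4: 5 trees catch fire, 6 burn out
  .....
  .....
  .....
  F...F
  TF.FT
  .TFT.
Step 5: 4 trees catch fire, 5 burn out
  .....
  .....
  .....
  .....
  F...F
  .F.F.
Step 6: 0 trees catch fire, 4 burn out
  .....
  .....
  .....
  .....
  .....
  .....

.....
.....
.....
.....
.....
.....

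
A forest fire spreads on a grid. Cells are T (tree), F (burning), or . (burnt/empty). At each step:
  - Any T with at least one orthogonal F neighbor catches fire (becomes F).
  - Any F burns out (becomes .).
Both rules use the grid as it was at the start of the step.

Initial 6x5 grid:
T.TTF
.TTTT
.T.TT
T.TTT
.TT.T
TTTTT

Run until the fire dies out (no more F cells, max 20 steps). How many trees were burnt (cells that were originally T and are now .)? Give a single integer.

Answer: 20

Derivation:
Step 1: +2 fires, +1 burnt (F count now 2)
Step 2: +3 fires, +2 burnt (F count now 3)
Step 3: +3 fires, +3 burnt (F count now 3)
Step 4: +3 fires, +3 burnt (F count now 3)
Step 5: +3 fires, +3 burnt (F count now 3)
Step 6: +2 fires, +3 burnt (F count now 2)
Step 7: +2 fires, +2 burnt (F count now 2)
Step 8: +1 fires, +2 burnt (F count now 1)
Step 9: +1 fires, +1 burnt (F count now 1)
Step 10: +0 fires, +1 burnt (F count now 0)
Fire out after step 10
Initially T: 22, now '.': 28
Total burnt (originally-T cells now '.'): 20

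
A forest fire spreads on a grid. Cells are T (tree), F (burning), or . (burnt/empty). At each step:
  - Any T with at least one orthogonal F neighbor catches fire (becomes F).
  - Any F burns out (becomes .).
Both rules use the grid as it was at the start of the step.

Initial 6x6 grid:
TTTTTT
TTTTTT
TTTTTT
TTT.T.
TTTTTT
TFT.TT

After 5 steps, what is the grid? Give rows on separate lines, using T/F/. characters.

Step 1: 3 trees catch fire, 1 burn out
  TTTTTT
  TTTTTT
  TTTTTT
  TTT.T.
  TFTTTT
  F.F.TT
Step 2: 3 trees catch fire, 3 burn out
  TTTTTT
  TTTTTT
  TTTTTT
  TFT.T.
  F.FTTT
  ....TT
Step 3: 4 trees catch fire, 3 burn out
  TTTTTT
  TTTTTT
  TFTTTT
  F.F.T.
  ...FTT
  ....TT
Step 4: 4 trees catch fire, 4 burn out
  TTTTTT
  TFTTTT
  F.FTTT
  ....T.
  ....FT
  ....TT
Step 5: 7 trees catch fire, 4 burn out
  TFTTTT
  F.FTTT
  ...FTT
  ....F.
  .....F
  ....FT

TFTTTT
F.FTTT
...FTT
....F.
.....F
....FT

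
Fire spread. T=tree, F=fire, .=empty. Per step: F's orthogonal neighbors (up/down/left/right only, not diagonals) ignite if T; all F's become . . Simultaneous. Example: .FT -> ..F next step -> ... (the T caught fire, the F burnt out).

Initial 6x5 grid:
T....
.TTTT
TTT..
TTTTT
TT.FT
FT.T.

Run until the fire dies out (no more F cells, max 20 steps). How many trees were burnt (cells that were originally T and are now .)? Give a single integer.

Step 1: +5 fires, +2 burnt (F count now 5)
Step 2: +4 fires, +5 burnt (F count now 4)
Step 3: +3 fires, +4 burnt (F count now 3)
Step 4: +2 fires, +3 burnt (F count now 2)
Step 5: +2 fires, +2 burnt (F count now 2)
Step 6: +1 fires, +2 burnt (F count now 1)
Step 7: +0 fires, +1 burnt (F count now 0)
Fire out after step 7
Initially T: 18, now '.': 29
Total burnt (originally-T cells now '.'): 17

Answer: 17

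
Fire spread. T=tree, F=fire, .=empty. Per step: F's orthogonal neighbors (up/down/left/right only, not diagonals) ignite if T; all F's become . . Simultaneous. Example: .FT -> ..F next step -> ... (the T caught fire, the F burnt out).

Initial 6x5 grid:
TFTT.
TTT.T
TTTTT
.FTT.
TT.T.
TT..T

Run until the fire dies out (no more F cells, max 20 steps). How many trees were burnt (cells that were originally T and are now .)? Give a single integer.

Answer: 19

Derivation:
Step 1: +6 fires, +2 burnt (F count now 6)
Step 2: +8 fires, +6 burnt (F count now 8)
Step 3: +3 fires, +8 burnt (F count now 3)
Step 4: +1 fires, +3 burnt (F count now 1)
Step 5: +1 fires, +1 burnt (F count now 1)
Step 6: +0 fires, +1 burnt (F count now 0)
Fire out after step 6
Initially T: 20, now '.': 29
Total burnt (originally-T cells now '.'): 19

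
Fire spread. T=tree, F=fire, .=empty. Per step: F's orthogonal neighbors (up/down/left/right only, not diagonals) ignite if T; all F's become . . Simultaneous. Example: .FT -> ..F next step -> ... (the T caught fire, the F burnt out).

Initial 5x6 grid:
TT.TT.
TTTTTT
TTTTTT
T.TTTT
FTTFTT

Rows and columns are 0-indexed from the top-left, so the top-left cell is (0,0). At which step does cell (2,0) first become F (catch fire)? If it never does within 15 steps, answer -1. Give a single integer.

Step 1: cell (2,0)='T' (+5 fires, +2 burnt)
Step 2: cell (2,0)='F' (+5 fires, +5 burnt)
  -> target ignites at step 2
Step 3: cell (2,0)='.' (+6 fires, +5 burnt)
Step 4: cell (2,0)='.' (+6 fires, +6 burnt)
Step 5: cell (2,0)='.' (+3 fires, +6 burnt)
Step 6: cell (2,0)='.' (+0 fires, +3 burnt)
  fire out at step 6

2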